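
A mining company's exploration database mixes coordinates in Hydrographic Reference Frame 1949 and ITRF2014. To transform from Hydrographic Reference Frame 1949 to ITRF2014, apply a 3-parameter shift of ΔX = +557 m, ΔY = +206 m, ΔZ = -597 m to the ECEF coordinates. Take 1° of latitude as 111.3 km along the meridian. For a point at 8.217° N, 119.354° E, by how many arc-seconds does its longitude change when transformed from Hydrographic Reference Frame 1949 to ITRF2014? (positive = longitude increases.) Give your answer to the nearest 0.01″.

Δλ = -19.17″

sin φ = 0.142923, cos φ = 0.989734, sin λ = 0.871608, cos λ = -0.490204.
East component: ΔE = −sin λ·ΔX + cos λ·ΔY = −(0.871608)(557) + (-0.490204)(206) = -586.47 m.
1° of latitude spans 111300 m; at latitude φ, 1° of longitude spans that × cos φ = 110157.4 m, so Δλ = -586.47 / 110157.4 × 3600 = -19.166″.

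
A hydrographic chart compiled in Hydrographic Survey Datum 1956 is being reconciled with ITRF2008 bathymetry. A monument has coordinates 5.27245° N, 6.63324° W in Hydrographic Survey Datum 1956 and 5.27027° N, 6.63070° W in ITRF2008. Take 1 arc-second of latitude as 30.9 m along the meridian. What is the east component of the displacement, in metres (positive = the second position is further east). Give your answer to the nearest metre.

ΔE = 281 m

Δφ = 5.27027° − 5.27245° = -0.00218°; Δλ = -6.63070° − -6.63324° = +0.00254°.
1° of latitude = 3600 × 30.90 = 111240 m.
ΔN = Δφ × 111240 = -242.5 m; ΔE = Δλ × 111240 × cos(5.27245°) = +0.00254 × 111240 × 0.995769 = 281.4 m.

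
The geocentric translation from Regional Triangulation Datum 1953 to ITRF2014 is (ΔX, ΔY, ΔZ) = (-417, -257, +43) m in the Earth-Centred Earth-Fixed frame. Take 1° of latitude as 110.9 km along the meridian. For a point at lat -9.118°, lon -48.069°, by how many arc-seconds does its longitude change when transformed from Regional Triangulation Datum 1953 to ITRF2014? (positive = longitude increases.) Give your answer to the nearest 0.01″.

Δλ = -15.85″

sin φ = -0.158468, cos φ = 0.987364, sin λ = -0.743950, cos λ = 0.668235.
East component: ΔE = −sin λ·ΔX + cos λ·ΔY = −(-0.743950)(-417) + (0.668235)(-257) = -481.96 m.
1° of latitude spans 110900 m; at latitude φ, 1° of longitude spans that × cos φ = 109498.7 m, so Δλ = -481.96 / 109498.7 × 3600 = -15.846″.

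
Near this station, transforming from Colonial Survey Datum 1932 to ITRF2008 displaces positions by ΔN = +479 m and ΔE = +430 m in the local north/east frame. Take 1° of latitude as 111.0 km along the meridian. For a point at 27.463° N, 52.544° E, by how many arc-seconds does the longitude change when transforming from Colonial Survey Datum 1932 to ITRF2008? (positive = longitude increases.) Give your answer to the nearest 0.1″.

Δλ = 15.7″

At latitude 27.463°, cos φ = 0.887309.
1° of longitude at this latitude = 111.0 × cos φ = 98.49 km, so Δλ = 430.0 / 98491.3 = 0.0043659° = 15.717″.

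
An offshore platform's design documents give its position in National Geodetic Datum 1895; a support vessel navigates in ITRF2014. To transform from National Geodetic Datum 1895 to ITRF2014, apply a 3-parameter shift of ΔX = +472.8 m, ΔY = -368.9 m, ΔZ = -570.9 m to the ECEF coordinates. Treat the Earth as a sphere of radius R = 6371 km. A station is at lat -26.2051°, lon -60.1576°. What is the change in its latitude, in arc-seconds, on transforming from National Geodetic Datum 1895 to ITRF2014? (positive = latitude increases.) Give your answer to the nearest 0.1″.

Δφ = -8.6″

sin φ = -0.441586, cos φ = 0.897219, sin λ = -0.867397, cos λ = 0.497616.
North component: ΔN = −sin φ cos λ·ΔX − sin φ sin λ·ΔY + cos φ·ΔZ = −(-0.441586)(0.497616)(472.8) − (-0.441586)(-0.867397)(-368.9) + (0.897219)(-570.9) = -267.03 m.
1° of latitude spans πR/180 = 111195 m, so Δφ = -267.03 / 111195 × 3600 = -8.645″.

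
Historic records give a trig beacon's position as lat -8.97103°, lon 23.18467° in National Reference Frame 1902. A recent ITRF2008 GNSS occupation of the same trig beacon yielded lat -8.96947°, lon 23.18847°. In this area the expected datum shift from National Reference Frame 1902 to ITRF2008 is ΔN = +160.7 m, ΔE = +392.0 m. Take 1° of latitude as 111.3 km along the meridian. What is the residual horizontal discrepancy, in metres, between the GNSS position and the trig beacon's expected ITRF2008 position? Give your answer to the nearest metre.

Observed coordinate differences: Δφ = +0.00156°, Δλ = +0.00380°.
Converting to metres (1° lat = 111300 m, cos φ = 0.987767): observed ΔN = 173.6 m, observed ΔE = 417.8 m.
Subtracting the expected shift leaves a residual of 173.6 − (160.7) = 12.9 m north and 417.8 − (392.0) = 25.8 m east.
Residual distance = √(12.9² + 25.8²) = 28.8 m.

29 m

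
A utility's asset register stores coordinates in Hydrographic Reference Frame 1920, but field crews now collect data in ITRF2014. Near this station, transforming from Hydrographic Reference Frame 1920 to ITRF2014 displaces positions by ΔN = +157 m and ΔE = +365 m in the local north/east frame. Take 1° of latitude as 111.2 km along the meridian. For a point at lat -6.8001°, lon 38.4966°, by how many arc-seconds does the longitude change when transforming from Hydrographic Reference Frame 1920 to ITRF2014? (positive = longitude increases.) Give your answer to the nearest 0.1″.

Δλ = 11.9″

At latitude -6.8001°, cos φ = 0.992965.
1° of longitude at this latitude = 111.2 × cos φ = 110.42 km, so Δλ = 365.0 / 110417.7 = 0.0033056° = 11.900″.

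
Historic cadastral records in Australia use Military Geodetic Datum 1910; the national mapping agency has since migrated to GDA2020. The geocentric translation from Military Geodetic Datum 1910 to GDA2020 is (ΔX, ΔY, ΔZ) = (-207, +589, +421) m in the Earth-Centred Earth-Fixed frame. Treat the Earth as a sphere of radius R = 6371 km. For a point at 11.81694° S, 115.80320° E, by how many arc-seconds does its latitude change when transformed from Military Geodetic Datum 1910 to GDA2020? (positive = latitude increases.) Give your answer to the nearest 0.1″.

Δφ = 17.5″

sin φ = -0.204785, cos φ = 0.978807, sin λ = 0.900294, cos λ = -0.435281.
North component: ΔN = −sin φ cos λ·ΔX − sin φ sin λ·ΔY + cos φ·ΔZ = −(-0.204785)(-0.435281)(-207) − (-0.204785)(0.900294)(589) + (0.978807)(421) = 539.12 m.
1° of latitude spans πR/180 = 111195 m, so Δφ = 539.12 / 111195 × 3600 = 17.454″.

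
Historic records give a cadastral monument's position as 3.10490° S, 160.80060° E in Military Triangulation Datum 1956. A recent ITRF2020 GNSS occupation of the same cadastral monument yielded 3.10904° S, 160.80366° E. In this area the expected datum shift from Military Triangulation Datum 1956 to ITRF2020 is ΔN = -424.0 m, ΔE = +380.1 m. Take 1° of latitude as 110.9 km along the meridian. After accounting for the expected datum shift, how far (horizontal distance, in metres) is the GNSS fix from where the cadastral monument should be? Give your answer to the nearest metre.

Observed coordinate differences: Δφ = -0.00414°, Δλ = +0.00306°.
Converting to metres (1° lat = 110900 m, cos φ = 0.998532): observed ΔN = -459.1 m, observed ΔE = 338.9 m.
Subtracting the expected shift leaves a residual of -459.1 − (-424.0) = -35.1 m north and 338.9 − (380.1) = -41.2 m east.
Residual distance = √((-35.1)² + (-41.2)²) = 54.2 m.

54 m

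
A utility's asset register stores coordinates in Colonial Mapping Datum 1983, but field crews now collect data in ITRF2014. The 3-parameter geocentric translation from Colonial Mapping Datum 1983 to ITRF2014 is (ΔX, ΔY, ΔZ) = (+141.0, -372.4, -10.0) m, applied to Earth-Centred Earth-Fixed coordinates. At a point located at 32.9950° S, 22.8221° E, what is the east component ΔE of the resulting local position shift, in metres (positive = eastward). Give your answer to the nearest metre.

At φ = -32.9950°, λ = 22.8221°: sin φ = -0.544566, cos φ = 0.838718, sin λ = 0.387871, cos λ = 0.921714.
ΔE = −sin λ·ΔX + cos λ·ΔY = −(0.387871)·(141.0) + (0.921714)·(-372.4) = -397.94 m.

ΔE = -398 m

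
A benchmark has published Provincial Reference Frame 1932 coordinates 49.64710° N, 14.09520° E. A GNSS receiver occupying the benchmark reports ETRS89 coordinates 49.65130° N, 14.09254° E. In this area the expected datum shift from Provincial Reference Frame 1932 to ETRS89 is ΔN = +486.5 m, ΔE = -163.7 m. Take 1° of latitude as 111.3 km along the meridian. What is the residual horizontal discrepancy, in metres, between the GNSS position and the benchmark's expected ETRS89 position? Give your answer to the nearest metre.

Observed coordinate differences: Δφ = +0.00420°, Δλ = -0.00266°.
Converting to metres (1° lat = 111300 m, cos φ = 0.647494): observed ΔN = 467.5 m, observed ΔE = -191.7 m.
Subtracting the expected shift leaves a residual of 467.5 − (486.5) = -19.0 m north and -191.7 − (-163.7) = -28.0 m east.
Residual distance = √((-19.0)² + (-28.0)²) = 33.9 m.

34 m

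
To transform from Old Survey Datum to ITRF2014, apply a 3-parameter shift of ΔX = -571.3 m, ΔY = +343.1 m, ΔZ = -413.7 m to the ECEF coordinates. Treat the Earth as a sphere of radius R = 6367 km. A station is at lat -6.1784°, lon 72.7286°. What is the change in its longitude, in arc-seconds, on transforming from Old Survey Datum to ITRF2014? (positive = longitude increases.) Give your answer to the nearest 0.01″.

Δλ = 21.10″

sin φ = -0.107625, cos φ = 0.994192, sin λ = 0.954909, cos λ = 0.296898.
East component: ΔE = −sin λ·ΔX + cos λ·ΔY = −(0.954909)(-571.3) + (0.296898)(343.1) = 647.41 m.
1° of latitude spans πR/180 = 111125 m; at latitude φ, 1° of longitude spans that × cos φ = 110479.7 m, so Δλ = 647.41 / 110479.7 × 3600 = 21.096″.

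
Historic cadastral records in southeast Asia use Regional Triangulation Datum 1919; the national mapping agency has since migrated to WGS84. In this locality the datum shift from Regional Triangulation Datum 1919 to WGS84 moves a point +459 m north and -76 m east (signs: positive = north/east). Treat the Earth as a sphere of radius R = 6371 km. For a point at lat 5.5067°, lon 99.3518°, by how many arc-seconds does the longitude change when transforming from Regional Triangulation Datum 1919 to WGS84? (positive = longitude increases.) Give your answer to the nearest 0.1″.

Δλ = -2.5″

At latitude 5.5067°, cos φ = 0.995385.
One radian of longitude at latitude φ spans R cos φ, so Δλ = ΔE / (R cos φ) = -76.0 / (6371000 × 0.995385) = -1.1984e-05 rad = -2.472″.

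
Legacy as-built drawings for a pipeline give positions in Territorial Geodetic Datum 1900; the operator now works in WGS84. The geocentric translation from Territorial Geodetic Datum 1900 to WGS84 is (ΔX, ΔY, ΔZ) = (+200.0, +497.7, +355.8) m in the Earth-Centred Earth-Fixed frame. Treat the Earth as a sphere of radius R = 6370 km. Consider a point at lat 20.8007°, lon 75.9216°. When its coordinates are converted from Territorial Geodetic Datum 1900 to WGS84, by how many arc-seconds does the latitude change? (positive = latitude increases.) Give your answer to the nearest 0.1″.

Δφ = 4.7″

sin φ = 0.355118, cos φ = 0.934821, sin λ = 0.969964, cos λ = 0.243249.
North component: ΔN = −sin φ cos λ·ΔX − sin φ sin λ·ΔY + cos φ·ΔZ = −(0.355118)(0.243249)(200.0) − (0.355118)(0.969964)(497.7) + (0.934821)(355.8) = 143.90 m.
1° of latitude spans πR/180 = 111177 m, so Δφ = 143.90 / 111177 × 3600 = 4.660″.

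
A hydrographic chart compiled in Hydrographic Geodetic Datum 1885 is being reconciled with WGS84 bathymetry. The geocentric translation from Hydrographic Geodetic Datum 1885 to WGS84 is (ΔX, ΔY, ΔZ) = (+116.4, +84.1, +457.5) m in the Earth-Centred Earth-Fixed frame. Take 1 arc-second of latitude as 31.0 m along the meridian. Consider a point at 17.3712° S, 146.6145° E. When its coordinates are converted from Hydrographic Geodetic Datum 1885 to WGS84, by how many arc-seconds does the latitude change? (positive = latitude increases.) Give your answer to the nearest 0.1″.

Δφ = 13.6″

sin φ = -0.298561, cos φ = 0.954391, sin λ = 0.550269, cos λ = -0.834987.
North component: ΔN = −sin φ cos λ·ΔX − sin φ sin λ·ΔY + cos φ·ΔZ = −(-0.298561)(-0.834987)(116.4) − (-0.298561)(0.550269)(84.1) + (0.954391)(457.5) = 421.43 m.
1° of latitude spans 3600 × 31.00 = 111600 m, so Δφ = 421.43 / 111600 × 3600 = 13.595″.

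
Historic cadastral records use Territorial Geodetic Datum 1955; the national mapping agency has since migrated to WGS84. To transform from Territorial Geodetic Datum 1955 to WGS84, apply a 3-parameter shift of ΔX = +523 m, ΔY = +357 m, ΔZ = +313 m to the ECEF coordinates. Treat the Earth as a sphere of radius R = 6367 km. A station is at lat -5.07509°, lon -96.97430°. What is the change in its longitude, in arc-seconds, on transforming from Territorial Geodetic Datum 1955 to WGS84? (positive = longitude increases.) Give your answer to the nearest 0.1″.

sin φ = -0.088461, cos φ = 0.996080, sin λ = -0.992601, cos λ = -0.121424.
East component: ΔE = −sin λ·ΔX + cos λ·ΔY = −(-0.992601)(523) + (-0.121424)(357) = 475.78 m.
1° of latitude spans πR/180 = 111125 m; at latitude φ, 1° of longitude spans that × cos φ = 110689.5 m, so Δλ = 475.78 / 110689.5 × 3600 = 15.474″.

Δλ = 15.5″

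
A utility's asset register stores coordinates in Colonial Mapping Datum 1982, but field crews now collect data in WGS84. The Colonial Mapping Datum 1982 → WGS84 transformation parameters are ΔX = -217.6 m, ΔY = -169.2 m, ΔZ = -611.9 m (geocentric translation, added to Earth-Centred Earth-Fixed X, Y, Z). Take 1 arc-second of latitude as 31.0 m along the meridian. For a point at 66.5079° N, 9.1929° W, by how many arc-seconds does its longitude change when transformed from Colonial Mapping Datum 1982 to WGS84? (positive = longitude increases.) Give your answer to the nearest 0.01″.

Δλ = -16.33″

sin φ = 0.917115, cos φ = 0.398623, sin λ = -0.159759, cos λ = 0.987156.
East component: ΔE = −sin λ·ΔX + cos λ·ΔY = −(-0.159759)(-217.6) + (0.987156)(-169.2) = -201.79 m.
1° of latitude spans 3600 × 31.00 = 111600 m; at latitude φ, 1° of longitude spans that × cos φ = 44486.3 m, so Δλ = -201.79 / 44486.3 × 3600 = -16.330″.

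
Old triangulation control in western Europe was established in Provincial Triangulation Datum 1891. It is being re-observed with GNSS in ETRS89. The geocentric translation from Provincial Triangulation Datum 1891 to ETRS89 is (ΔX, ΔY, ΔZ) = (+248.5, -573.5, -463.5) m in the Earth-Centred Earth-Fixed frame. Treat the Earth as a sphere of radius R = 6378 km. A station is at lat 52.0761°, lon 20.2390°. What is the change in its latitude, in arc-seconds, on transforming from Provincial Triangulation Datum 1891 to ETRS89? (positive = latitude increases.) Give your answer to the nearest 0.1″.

sin φ = 0.788828, cos φ = 0.614614, sin λ = 0.345937, cos λ = 0.938258.
North component: ΔN = −sin φ cos λ·ΔX − sin φ sin λ·ΔY + cos φ·ΔZ = −(0.788828)(0.938258)(248.5) − (0.788828)(0.345937)(-573.5) + (0.614614)(-463.5) = -312.30 m.
1° of latitude spans πR/180 = 111317 m, so Δφ = -312.30 / 111317 × 3600 = -10.100″.

Δφ = -10.1″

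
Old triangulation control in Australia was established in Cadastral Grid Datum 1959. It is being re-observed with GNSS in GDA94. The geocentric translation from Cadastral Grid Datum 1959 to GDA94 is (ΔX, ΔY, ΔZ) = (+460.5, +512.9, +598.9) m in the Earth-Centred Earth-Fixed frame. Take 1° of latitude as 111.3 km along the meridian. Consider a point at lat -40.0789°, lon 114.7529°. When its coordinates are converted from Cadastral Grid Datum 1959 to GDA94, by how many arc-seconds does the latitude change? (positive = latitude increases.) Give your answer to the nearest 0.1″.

Δφ = 20.5″

sin φ = -0.643842, cos φ = 0.765159, sin λ = 0.908122, cos λ = -0.418706.
North component: ΔN = −sin φ cos λ·ΔX − sin φ sin λ·ΔY + cos φ·ΔZ = −(-0.643842)(-0.418706)(460.5) − (-0.643842)(0.908122)(512.9) + (0.765159)(598.9) = 634.00 m.
1° of latitude spans 111300 m, so Δφ = 634.00 / 111300 × 3600 = 20.507″.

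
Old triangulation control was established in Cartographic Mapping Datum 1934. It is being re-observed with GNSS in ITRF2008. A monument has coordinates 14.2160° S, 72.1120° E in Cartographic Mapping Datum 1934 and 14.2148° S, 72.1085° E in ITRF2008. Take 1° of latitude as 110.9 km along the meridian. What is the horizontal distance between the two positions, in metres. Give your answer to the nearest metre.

399 m

Δφ = -14.2148° − -14.2160° = +0.0012°; Δλ = 72.1085° − 72.1120° = -0.0035°.
ΔN = Δφ × 110900 = 133.1 m; ΔE = Δλ × 110900 × cos(-14.2160°) = -0.0035 × 110900 × 0.969377 = -376.3 m.
Distance = √(ΔE² + ΔN²) = √((-376.3)² + 133.1²) = 399.1 m.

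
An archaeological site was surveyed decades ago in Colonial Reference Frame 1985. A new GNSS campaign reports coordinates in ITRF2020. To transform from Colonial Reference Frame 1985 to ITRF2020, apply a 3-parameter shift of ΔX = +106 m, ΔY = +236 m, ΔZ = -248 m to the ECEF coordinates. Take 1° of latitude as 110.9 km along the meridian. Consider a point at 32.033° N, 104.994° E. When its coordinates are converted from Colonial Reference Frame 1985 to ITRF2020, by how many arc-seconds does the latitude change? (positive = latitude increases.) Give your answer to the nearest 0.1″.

Δφ = -10.3″

sin φ = 0.530408, cos φ = 0.847743, sin λ = 0.965953, cos λ = -0.258718.
North component: ΔN = −sin φ cos λ·ΔX − sin φ sin λ·ΔY + cos φ·ΔZ = −(0.530408)(-0.258718)(106) − (0.530408)(0.965953)(236) + (0.847743)(-248) = -316.61 m.
1° of latitude spans 110900 m, so Δφ = -316.61 / 110900 × 3600 = -10.278″.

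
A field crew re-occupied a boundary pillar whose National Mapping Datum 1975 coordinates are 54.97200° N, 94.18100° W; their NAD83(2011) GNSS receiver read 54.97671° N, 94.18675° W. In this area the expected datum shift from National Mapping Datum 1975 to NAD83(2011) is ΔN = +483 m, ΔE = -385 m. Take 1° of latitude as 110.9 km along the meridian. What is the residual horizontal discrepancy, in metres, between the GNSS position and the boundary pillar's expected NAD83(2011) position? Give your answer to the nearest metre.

Observed coordinate differences: Δφ = +0.00471°, Δλ = -0.00575°.
Converting to metres (1° lat = 110900 m, cos φ = 0.573977): observed ΔN = 522.3 m, observed ΔE = -366.0 m.
Subtracting the expected shift leaves a residual of 522.3 − (483) = 39.3 m north and -366.0 − (-385) = 19.0 m east.
Residual distance = √(39.3² + 19.0²) = 43.7 m.

44 m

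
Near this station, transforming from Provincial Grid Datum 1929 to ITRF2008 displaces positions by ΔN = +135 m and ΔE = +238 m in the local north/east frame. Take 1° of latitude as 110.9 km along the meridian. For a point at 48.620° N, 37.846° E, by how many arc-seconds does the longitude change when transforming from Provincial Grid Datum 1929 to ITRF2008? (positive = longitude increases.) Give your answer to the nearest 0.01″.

Δλ = 11.69″

At latitude 48.620°, cos φ = 0.661050.
1° of longitude at this latitude = 110.9 × cos φ = 73.31 km, so Δλ = 238.0 / 73310.4 = 0.0032465° = 11.687″.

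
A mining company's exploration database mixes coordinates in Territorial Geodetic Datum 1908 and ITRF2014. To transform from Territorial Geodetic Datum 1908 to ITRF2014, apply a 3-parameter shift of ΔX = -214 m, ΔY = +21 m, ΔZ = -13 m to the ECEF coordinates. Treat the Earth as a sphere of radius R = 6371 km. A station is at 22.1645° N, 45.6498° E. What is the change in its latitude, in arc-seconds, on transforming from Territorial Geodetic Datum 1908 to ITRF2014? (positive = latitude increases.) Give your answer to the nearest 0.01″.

Δφ = 1.25″

sin φ = 0.377267, cos φ = 0.926105, sin λ = 0.715081, cos λ = 0.699042.
North component: ΔN = −sin φ cos λ·ΔX − sin φ sin λ·ΔY + cos φ·ΔZ = −(0.377267)(0.699042)(-214) − (0.377267)(0.715081)(21) + (0.926105)(-13) = 38.73 m.
1° of latitude spans πR/180 = 111195 m, so Δφ = 38.73 / 111195 × 3600 = 1.254″.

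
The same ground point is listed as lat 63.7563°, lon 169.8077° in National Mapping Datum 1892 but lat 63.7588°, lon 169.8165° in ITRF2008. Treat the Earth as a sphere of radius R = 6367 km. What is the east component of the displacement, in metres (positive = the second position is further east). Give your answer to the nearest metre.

ΔE = 432 m

Δφ = 63.7588° − 63.7563° = +0.0025°; Δλ = 169.8165° − 169.8077° = +0.0088°.
1° along a meridian = πR/180 = 111125 m.
ΔN = Δφ × 111125 = 277.8 m; ΔE = Δλ × 111125 × cos(63.7563°) = +0.0088 × 111125 × 0.442190 = 432.4 m.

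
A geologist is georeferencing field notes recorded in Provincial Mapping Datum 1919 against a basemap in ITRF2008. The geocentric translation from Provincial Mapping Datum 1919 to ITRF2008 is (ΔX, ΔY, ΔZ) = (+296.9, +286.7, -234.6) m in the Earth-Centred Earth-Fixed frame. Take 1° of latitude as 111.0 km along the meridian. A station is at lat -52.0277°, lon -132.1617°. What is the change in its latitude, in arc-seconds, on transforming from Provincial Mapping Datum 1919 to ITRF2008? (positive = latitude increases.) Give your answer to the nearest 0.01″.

sin φ = -0.788308, cos φ = 0.615280, sin λ = -0.741253, cos λ = -0.671225.
North component: ΔN = −sin φ cos λ·ΔX − sin φ sin λ·ΔY + cos φ·ΔZ = −(-0.788308)(-0.671225)(296.9) − (-0.788308)(-0.741253)(286.7) + (0.615280)(-234.6) = -468.97 m.
1° of latitude spans 111000 m, so Δφ = -468.97 / 111000 × 3600 = -15.210″.

Δφ = -15.21″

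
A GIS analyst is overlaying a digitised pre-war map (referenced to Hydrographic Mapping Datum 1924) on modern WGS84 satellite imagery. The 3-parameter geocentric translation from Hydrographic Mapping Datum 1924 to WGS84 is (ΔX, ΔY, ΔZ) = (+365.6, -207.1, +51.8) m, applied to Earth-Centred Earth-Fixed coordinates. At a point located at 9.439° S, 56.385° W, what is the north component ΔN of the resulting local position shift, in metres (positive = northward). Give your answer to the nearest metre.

The local north axis is (−sin φ cos λ, −sin φ sin λ, cos φ), giving ΔN = 33.193 + 28.284 + 51.099 = 112.58 m.

ΔN = 113 m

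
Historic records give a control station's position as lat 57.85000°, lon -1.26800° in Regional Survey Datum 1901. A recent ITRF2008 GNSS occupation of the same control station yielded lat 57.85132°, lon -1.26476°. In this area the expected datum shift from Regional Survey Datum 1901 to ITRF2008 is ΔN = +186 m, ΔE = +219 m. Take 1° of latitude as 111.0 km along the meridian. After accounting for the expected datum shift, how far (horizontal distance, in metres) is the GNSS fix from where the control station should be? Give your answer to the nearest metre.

48 m

Observed coordinate differences: Δφ = +0.00132°, Δλ = +0.00324°.
Converting to metres (1° lat = 111000 m, cos φ = 0.532138): observed ΔN = 146.5 m, observed ΔE = 191.4 m.
Subtracting the expected shift leaves a residual of 146.5 − (186) = -39.5 m north and 191.4 − (219) = -27.6 m east.
Residual distance = √((-39.5)² + (-27.6)²) = 48.2 m.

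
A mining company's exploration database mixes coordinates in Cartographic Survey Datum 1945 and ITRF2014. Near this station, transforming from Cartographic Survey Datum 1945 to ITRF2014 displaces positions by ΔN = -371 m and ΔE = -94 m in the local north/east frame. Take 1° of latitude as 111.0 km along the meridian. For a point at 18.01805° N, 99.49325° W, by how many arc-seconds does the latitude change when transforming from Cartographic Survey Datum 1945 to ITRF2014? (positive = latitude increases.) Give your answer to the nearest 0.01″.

1° of latitude = 111.0 km, so Δφ = -371.0 / 111000 = -0.0033423° = -12.032″.

Δφ = -12.03″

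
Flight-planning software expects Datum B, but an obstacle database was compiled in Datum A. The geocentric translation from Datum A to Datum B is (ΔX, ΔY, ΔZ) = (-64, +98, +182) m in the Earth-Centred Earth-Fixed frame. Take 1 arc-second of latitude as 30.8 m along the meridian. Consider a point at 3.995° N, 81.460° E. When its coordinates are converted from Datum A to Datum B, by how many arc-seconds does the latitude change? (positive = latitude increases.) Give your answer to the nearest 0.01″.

sin φ = 0.069669, cos φ = 0.997570, sin λ = 0.988912, cos λ = 0.148500.
North component: ΔN = −sin φ cos λ·ΔX − sin φ sin λ·ΔY + cos φ·ΔZ = −(0.069669)(0.148500)(-64) − (0.069669)(0.988912)(98) + (0.997570)(182) = 175.47 m.
1° of latitude spans 3600 × 30.80 = 110880 m, so Δφ = 175.47 / 110880 × 3600 = 5.697″.

Δφ = 5.70″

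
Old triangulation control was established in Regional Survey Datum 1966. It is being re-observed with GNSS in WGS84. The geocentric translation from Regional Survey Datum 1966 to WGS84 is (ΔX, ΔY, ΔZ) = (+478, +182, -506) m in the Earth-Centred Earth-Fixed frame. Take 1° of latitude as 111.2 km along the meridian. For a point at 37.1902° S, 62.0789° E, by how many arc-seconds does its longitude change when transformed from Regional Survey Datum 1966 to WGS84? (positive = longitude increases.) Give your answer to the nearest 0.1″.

sin φ = -0.604463, cos φ = 0.796633, sin λ = 0.883593, cos λ = 0.468255.
East component: ΔE = −sin λ·ΔX + cos λ·ΔY = −(0.883593)(478) + (0.468255)(182) = -337.14 m.
1° of latitude spans 111200 m; at latitude φ, 1° of longitude spans that × cos φ = 88585.6 m, so Δλ = -337.14 / 88585.6 × 3600 = -13.701″.

Δλ = -13.7″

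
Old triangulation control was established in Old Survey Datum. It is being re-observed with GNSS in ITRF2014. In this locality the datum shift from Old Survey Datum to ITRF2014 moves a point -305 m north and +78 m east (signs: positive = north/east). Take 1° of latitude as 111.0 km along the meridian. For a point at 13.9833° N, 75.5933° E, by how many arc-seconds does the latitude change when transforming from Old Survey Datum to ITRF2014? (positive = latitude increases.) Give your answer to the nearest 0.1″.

Δφ = -9.9″

1° of latitude = 111.0 km, so Δφ = -305.0 / 111000 = -0.0027477° = -9.892″.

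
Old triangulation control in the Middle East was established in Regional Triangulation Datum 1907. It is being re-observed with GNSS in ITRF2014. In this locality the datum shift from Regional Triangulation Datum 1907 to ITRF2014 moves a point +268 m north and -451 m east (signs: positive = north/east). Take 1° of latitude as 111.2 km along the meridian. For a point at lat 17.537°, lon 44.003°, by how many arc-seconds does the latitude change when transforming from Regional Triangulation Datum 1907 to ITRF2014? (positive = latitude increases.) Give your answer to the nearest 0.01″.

Δφ = 8.68″

1° of latitude = 111.2 km, so Δφ = 268.0 / 111200 = 0.0024101° = 8.676″.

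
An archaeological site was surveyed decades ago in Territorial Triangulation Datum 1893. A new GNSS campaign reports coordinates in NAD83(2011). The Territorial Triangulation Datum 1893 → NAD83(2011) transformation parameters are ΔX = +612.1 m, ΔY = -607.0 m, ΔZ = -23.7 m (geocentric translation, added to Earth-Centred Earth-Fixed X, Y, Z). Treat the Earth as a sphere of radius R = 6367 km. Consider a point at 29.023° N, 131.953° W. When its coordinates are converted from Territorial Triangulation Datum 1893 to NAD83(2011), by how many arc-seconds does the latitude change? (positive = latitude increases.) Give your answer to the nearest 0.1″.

Δφ = -1.3″

sin φ = 0.485161, cos φ = 0.874425, sin λ = -0.743693, cos λ = -0.668521.
North component: ΔN = −sin φ cos λ·ΔX − sin φ sin λ·ΔY + cos φ·ΔZ = −(0.485161)(-0.668521)(612.1) − (0.485161)(-0.743693)(-607.0) + (0.874425)(-23.7) = -41.21 m.
1° of latitude spans πR/180 = 111125 m, so Δφ = -41.21 / 111125 × 3600 = -1.335″.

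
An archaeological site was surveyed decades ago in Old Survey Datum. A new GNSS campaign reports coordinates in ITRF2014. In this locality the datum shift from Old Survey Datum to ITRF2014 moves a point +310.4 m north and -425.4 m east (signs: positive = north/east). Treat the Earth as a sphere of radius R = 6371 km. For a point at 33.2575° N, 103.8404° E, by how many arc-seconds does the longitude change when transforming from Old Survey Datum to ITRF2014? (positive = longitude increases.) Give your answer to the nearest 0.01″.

Δλ = -16.47″

At latitude 33.2575°, cos φ = 0.836214.
One radian of longitude at latitude φ spans R cos φ, so Δλ = ΔE / (R cos φ) = -425.4 / (6371000 × 0.836214) = -7.9850e-05 rad = -16.470″.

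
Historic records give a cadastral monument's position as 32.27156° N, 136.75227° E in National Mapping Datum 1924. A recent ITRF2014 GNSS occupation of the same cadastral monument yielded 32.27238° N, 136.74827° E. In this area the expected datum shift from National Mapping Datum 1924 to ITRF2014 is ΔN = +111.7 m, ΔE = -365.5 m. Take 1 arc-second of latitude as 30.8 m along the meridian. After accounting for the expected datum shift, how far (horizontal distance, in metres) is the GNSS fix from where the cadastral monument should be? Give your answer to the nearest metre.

23 m

Observed coordinate differences: Δφ = +0.00082°, Δλ = -0.00400°.
Converting to metres (1° lat = 110880 m, cos φ = 0.845527): observed ΔN = 90.9 m, observed ΔE = -375.0 m.
Subtracting the expected shift leaves a residual of 90.9 − (111.7) = -20.8 m north and -375.0 − (-365.5) = -9.5 m east.
Residual distance = √((-20.8)² + (-9.5)²) = 22.9 m.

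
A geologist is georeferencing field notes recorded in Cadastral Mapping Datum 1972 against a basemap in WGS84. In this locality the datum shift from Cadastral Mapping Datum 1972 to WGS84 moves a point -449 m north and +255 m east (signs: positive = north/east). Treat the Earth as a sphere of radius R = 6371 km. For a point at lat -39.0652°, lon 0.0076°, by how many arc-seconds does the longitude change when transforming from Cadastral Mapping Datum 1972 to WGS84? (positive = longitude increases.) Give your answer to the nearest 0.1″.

At latitude -39.0652°, cos φ = 0.776429.
One radian of longitude at latitude φ spans R cos φ, so Δλ = ΔE / (R cos φ) = 255.0 / (6371000 × 0.776429) = 5.1550e-05 rad = 10.633″.

Δλ = 10.6″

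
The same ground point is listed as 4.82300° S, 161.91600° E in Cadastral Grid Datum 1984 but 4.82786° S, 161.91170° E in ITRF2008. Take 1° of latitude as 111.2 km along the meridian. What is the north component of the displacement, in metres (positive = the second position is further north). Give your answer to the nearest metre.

Δφ = -4.82786° − -4.82300° = -0.00486°; Δλ = 161.91170° − 161.91600° = -0.00430°.
ΔN = Δφ × 111200 = -540.4 m; ΔE = Δλ × 111200 × cos(-4.82300°) = -0.00430 × 111200 × 0.996459 = -476.5 m.

ΔN = -540 m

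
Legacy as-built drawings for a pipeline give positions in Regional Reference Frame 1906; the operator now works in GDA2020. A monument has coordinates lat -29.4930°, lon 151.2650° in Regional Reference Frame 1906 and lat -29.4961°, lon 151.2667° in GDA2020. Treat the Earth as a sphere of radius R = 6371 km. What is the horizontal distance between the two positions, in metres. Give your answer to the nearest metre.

382 m

Δφ = -29.4961° − -29.4930° = -0.0031°; Δλ = 151.2667° − 151.2650° = +0.0017°.
1° along a meridian = πR/180 = 111195 m.
ΔN = Δφ × 111195 = -344.7 m; ΔE = Δλ × 111195 × cos(-29.4930°) = +0.0017 × 111195 × 0.870416 = 164.5 m.
Distance = √(ΔE² + ΔN²) = √(164.5² + (-344.7)²) = 382.0 m.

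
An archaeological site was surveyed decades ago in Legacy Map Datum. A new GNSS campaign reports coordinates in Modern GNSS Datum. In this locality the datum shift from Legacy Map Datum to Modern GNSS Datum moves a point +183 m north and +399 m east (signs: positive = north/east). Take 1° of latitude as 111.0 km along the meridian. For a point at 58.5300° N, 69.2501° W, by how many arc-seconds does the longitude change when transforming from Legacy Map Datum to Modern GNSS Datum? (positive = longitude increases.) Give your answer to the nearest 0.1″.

Δλ = 24.8″

At latitude 58.5300°, cos φ = 0.522052.
1° of longitude at this latitude = 111.0 × cos φ = 57.95 km, so Δλ = 399.0 / 57947.8 = 0.0068855° = 24.788″.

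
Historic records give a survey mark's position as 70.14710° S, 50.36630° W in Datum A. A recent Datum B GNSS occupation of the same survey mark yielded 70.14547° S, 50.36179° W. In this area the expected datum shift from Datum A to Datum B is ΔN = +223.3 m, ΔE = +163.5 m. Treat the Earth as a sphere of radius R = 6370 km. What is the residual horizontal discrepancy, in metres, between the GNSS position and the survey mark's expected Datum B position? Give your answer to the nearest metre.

43 m

Observed coordinate differences: Δφ = +0.00163°, Δλ = +0.00451°.
Converting to metres (1° lat = 111177 m, cos φ = 0.339606): observed ΔN = 181.2 m, observed ΔE = 170.3 m.
Subtracting the expected shift leaves a residual of 181.2 − (223.3) = -42.1 m north and 170.3 − (163.5) = 6.8 m east.
Residual distance = √((-42.1)² + 6.8²) = 42.6 m.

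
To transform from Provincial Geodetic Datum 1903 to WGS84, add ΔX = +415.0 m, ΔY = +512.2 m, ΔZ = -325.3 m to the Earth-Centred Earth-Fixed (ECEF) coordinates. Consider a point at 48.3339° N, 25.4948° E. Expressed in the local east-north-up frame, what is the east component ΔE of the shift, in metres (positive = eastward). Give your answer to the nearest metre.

ΔE = 284 m

The local east axis at (φ, λ) is (−sin λ, cos λ, 0), so ΔE = −sin(25.4948°)·415.0 + cos(25.4948°)·512.2 = 283.70 m.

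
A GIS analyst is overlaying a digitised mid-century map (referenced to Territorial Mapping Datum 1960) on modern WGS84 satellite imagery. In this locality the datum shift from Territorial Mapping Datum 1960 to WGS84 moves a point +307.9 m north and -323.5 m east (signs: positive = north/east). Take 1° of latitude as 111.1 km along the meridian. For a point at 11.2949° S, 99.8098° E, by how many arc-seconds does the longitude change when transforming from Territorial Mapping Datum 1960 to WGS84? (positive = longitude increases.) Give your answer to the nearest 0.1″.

Δλ = -10.7″

At latitude -11.2949°, cos φ = 0.980632.
1° of longitude at this latitude = 111.1 × cos φ = 108.95 km, so Δλ = -323.5 / 108948.2 = -0.0029693° = -10.689″.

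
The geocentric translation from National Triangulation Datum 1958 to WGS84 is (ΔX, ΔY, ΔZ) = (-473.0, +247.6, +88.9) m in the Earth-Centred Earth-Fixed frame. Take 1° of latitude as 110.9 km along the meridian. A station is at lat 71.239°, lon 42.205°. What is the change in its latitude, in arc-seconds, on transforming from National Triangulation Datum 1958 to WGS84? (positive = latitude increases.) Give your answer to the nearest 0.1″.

sin φ = 0.946868, cos φ = 0.321621, sin λ = 0.671785, cos λ = 0.740746.
North component: ΔN = −sin φ cos λ·ΔX − sin φ sin λ·ΔY + cos φ·ΔZ = −(0.946868)(0.740746)(-473.0) − (0.946868)(0.671785)(247.6) + (0.321621)(88.9) = 202.85 m.
1° of latitude spans 110900 m, so Δφ = 202.85 / 110900 × 3600 = 6.585″.

Δφ = 6.6″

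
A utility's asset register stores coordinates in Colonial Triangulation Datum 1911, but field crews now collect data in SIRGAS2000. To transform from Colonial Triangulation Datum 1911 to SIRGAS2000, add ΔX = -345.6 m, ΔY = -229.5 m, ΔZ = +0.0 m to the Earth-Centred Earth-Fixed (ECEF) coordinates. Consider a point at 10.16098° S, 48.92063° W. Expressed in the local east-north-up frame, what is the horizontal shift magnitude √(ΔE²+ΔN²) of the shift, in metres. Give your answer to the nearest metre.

At φ = -10.16098°, λ = -48.92063°: sin φ = -0.176414, cos φ = 0.984316, sin λ = -0.753800, cos λ = 0.657104.
ΔE = −sin λ·ΔX + cos λ·ΔY = −(-0.753800)·(-345.6) + (0.657104)·(-229.5) = -411.32 m.
ΔN = −sin φ cos λ·ΔX − sin φ sin λ·ΔY + cos φ·ΔZ = −(-0.176414)(0.657104)(-345.6) − (-0.176414)(-0.753800)(-229.5) + (0.984316)(0.0) = -9.54 m.
Horizontal magnitude = √(ΔE² + ΔN²) = √((-411.32)² + (-9.54)²) = 411.43 m.

411 m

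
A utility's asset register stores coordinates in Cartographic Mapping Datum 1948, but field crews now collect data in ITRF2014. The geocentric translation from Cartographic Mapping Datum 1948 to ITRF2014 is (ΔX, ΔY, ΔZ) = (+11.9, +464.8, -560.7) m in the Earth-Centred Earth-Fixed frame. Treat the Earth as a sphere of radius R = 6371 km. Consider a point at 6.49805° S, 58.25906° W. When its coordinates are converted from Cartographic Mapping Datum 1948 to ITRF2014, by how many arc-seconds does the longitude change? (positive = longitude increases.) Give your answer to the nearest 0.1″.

Δλ = 8.3″

sin φ = -0.113169, cos φ = 0.993576, sin λ = -0.850435, cos λ = 0.526079.
East component: ΔE = −sin λ·ΔX + cos λ·ΔY = −(-0.850435)(11.9) + (0.526079)(464.8) = 254.64 m.
1° of latitude spans πR/180 = 111195 m; at latitude φ, 1° of longitude spans that × cos φ = 110480.6 m, so Δλ = 254.64 / 110480.6 × 3600 = 8.297″.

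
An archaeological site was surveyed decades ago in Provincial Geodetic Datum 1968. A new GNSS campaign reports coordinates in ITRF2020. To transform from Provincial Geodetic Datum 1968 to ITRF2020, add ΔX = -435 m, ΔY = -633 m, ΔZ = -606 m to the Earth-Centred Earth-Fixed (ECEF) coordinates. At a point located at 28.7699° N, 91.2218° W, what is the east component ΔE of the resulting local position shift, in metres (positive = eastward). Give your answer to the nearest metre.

ΔE = -421 m

The local east axis at (φ, λ) is (−sin λ, cos λ, 0), so ΔE = −sin(-91.2218°)·(-435) + cos(-91.2218°)·(-633) = -421.40 m.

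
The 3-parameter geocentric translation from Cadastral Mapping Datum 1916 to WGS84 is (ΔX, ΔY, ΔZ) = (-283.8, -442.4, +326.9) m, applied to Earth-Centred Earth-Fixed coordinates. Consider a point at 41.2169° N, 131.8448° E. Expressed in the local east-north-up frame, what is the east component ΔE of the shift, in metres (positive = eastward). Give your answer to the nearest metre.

At φ = 41.2169°, λ = 131.8448°: sin φ = 0.658911, cos φ = 0.752221, sin λ = 0.744955, cos λ = -0.667115.
ΔE = −sin λ·ΔX + cos λ·ΔY = −(0.744955)·(-283.8) + (-0.667115)·(-442.4) = 506.55 m.

ΔE = 507 m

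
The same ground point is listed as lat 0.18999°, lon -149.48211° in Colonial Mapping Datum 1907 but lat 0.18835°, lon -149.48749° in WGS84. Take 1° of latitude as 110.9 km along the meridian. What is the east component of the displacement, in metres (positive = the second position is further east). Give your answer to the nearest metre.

ΔE = -597 m

Δφ = 0.18835° − 0.18999° = -0.00164°; Δλ = -149.48749° − -149.48211° = -0.00538°.
ΔN = Δφ × 110900 = -181.9 m; ΔE = Δλ × 110900 × cos(0.18999°) = -0.00538 × 110900 × 0.999995 = -596.6 m.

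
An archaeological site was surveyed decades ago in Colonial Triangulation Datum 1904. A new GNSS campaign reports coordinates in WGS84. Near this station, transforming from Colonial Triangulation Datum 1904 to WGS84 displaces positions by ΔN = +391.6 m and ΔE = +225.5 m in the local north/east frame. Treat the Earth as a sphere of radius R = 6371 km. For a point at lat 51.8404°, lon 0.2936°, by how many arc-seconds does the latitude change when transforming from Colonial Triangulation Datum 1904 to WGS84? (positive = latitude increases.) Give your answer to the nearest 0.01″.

On a sphere of radius R, 1 rad of latitude = R, so Δφ = ΔN / R = 391.6 / 6371000 = 6.1466e-05 rad = 12.678″.

Δφ = 12.68″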